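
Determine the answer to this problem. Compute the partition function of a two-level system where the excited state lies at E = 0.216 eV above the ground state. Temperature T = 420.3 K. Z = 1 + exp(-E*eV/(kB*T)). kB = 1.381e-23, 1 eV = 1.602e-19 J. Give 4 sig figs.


Step 1: Compute beta*E = E*eV/(kB*T) = 0.216*1.602e-19/(1.381e-23*420.3) = 5.962
Step 2: exp(-beta*E) = exp(-5.962) = 0.002576
Step 3: Z = 1 + 0.002576 = 1.003

1.003


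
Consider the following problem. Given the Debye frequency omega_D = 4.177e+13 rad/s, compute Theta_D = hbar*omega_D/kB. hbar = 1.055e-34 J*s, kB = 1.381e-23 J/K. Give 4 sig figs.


Step 1: hbar*omega_D = 1.055e-34 * 4.177e+13 = 4.407e-21 J
Step 2: Theta_D = 4.407e-21 / 1.381e-23
Step 3: Theta_D = 319.1 K

319.1


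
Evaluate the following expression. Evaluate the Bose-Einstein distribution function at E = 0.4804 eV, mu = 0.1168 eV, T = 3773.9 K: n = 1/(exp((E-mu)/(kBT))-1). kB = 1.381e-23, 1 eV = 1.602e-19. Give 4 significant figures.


Step 1: (E - mu) = 0.3636 eV
Step 2: x = (E-mu)*eV/(kB*T) = 0.3636*1.602e-19/(1.381e-23*3773.9) = 1.118
Step 3: exp(x) = 3.058
Step 4: n = 1/(exp(x)-1) = 0.486

0.486


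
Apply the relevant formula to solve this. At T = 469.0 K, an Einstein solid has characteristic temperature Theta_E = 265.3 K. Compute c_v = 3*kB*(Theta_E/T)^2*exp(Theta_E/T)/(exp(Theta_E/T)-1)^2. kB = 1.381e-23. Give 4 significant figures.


Step 1: x = Theta_E/T = 265.3/469.0 = 0.5657
Step 2: x^2 = 0.32
Step 3: exp(x) = 1.761
Step 4: c_v = 3*1.381e-23*0.32*1.761/(1.761-1)^2 = 4.034e-23

4.034e-23


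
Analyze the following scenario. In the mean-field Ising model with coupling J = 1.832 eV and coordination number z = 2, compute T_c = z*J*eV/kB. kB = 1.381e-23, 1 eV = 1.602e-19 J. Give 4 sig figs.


Step 1: z*J = 2*1.832 = 3.664 eV
Step 2: Convert to Joules: 3.664*1.602e-19 = 5.87e-19 J
Step 3: T_c = 5.87e-19 / 1.381e-23 = 4.25e+04 K

4.25e+04


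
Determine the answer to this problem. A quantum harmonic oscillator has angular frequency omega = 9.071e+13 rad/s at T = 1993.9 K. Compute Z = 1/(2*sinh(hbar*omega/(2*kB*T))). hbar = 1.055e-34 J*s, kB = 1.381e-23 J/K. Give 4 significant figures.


Step 1: Compute x = hbar*omega/(kB*T) = 1.055e-34*9.071e+13/(1.381e-23*1993.9) = 0.3475
Step 2: x/2 = 0.1738
Step 3: sinh(x/2) = 0.1746
Step 4: Z = 1/(2*0.1746) = 2.863

2.863


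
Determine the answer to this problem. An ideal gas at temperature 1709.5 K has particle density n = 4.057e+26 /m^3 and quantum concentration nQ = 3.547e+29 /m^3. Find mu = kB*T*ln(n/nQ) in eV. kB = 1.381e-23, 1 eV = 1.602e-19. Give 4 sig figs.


Step 1: n/nQ = 4.057e+26/3.547e+29 = 0.001144
Step 2: ln(n/nQ) = -6.773
Step 3: mu = kB*T*ln(n/nQ) = 2.361e-20*-6.773 = -1.599e-19 J
Step 4: Convert to eV: -1.599e-19/1.602e-19 = -0.9982 eV

-0.9982


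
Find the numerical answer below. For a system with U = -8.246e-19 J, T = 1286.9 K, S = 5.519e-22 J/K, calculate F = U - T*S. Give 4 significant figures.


Step 1: T*S = 1286.9 * 5.519e-22 = 7.102e-19 J
Step 2: F = U - T*S = -8.246e-19 - 7.102e-19
Step 3: F = -1.535e-18 J

-1.535e-18


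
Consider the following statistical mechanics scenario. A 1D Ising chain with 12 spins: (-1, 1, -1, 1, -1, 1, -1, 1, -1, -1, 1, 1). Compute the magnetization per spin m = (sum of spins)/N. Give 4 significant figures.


Step 1: Count up spins (+1): 6, down spins (-1): 6
Step 2: Total magnetization M = 6 - 6 = 0
Step 3: m = M/N = 0/12 = 0

0


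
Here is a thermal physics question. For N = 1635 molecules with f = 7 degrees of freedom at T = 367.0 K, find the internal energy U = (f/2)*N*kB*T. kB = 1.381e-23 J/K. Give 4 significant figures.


Step 1: f/2 = 7/2 = 3.5
Step 2: N*kB*T = 1635*1.381e-23*367.0 = 8.287e-18
Step 3: U = 3.5 * 8.287e-18 = 2.9e-17 J

2.9e-17


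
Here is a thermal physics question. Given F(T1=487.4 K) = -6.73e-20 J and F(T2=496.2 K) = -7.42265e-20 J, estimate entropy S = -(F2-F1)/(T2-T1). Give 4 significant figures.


Step 1: dF = F2 - F1 = -7.42265e-20 - (-6.73e-20) = -6.9265e-21 J
Step 2: dT = T2 - T1 = 496.2 - 487.4 = 8.8 K
Step 3: S = -dF/dT = -(-6.9265e-21)/8.8 = 7.871e-22 J/K

7.871e-22


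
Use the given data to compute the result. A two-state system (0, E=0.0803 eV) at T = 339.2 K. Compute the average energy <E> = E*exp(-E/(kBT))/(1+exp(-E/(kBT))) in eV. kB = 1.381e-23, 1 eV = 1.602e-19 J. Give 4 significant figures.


Step 1: beta*E = 0.0803*1.602e-19/(1.381e-23*339.2) = 2.746
Step 2: exp(-beta*E) = 0.06417
Step 3: <E> = 0.0803*0.06417/(1+0.06417) = 0.004842 eV

0.004842


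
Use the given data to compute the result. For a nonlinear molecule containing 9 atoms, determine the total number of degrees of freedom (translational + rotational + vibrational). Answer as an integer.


Step 1: Translational DOF = 3
Step 2: Rotational DOF (nonlinear) = 3
Step 3: Vibrational DOF = 3*9 - 6 = 21
Step 4: Total = 3 + 3 + 21 = 27

27


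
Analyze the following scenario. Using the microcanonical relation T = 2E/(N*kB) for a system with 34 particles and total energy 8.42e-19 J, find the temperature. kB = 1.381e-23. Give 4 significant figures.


Step 1: Numerator = 2*E = 2*8.42e-19 = 1.684e-18 J
Step 2: Denominator = N*kB = 34*1.381e-23 = 4.695e-22
Step 3: T = 1.684e-18 / 4.695e-22 = 3586 K

3586


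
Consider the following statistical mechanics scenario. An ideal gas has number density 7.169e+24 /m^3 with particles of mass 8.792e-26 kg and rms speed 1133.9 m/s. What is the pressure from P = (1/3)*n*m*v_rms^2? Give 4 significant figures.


Step 1: v_rms^2 = 1133.9^2 = 1.286e+06
Step 2: n*m = 7.169e+24*8.792e-26 = 0.6303
Step 3: P = (1/3)*0.6303*1.286e+06 = 2.701e+05 Pa

2.701e+05


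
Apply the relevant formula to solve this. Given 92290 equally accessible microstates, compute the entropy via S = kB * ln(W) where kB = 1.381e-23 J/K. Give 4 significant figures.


Step 1: ln(W) = ln(92290) = 11.43
Step 2: S = kB * ln(W) = 1.381e-23 * 11.43
Step 3: S = 1.579e-22 J/K

1.579e-22


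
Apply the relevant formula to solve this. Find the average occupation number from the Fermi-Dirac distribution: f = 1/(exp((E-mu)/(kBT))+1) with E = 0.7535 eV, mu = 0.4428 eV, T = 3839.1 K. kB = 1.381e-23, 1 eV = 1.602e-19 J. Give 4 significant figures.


Step 1: (E - mu) = 0.7535 - 0.4428 = 0.3107 eV
Step 2: Convert: (E-mu)*eV = 4.977e-20 J
Step 3: x = (E-mu)*eV/(kB*T) = 0.9388
Step 4: f = 1/(exp(0.9388)+1) = 0.2811

0.2811


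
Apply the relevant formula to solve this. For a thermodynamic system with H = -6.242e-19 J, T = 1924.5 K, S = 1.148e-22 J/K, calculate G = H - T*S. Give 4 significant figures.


Step 1: T*S = 1924.5 * 1.148e-22 = 2.209e-19 J
Step 2: G = H - T*S = -6.242e-19 - 2.209e-19
Step 3: G = -8.451e-19 J

-8.451e-19


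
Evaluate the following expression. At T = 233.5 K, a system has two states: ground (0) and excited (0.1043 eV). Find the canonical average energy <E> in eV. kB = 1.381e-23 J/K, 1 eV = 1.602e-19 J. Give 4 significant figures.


Step 1: beta*E = 0.1043*1.602e-19/(1.381e-23*233.5) = 5.182
Step 2: exp(-beta*E) = 0.005619
Step 3: <E> = 0.1043*0.005619/(1+0.005619) = 0.0005828 eV

0.0005828


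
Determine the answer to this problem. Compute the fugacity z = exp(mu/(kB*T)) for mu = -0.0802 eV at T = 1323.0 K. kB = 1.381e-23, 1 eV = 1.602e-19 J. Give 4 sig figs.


Step 1: Convert mu to Joules: -0.0802*1.602e-19 = -1.285e-20 J
Step 2: kB*T = 1.381e-23*1323.0 = 1.827e-20 J
Step 3: mu/(kB*T) = -0.7032
Step 4: z = exp(-0.7032) = 0.495

0.495


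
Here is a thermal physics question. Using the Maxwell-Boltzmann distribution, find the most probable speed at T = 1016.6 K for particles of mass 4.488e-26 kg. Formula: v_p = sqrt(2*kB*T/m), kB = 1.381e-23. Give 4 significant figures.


Step 1: Numerator = 2*kB*T = 2*1.381e-23*1016.6 = 2.808e-20
Step 2: Ratio = 2.808e-20 / 4.488e-26 = 6.256e+05
Step 3: v_p = sqrt(6.256e+05) = 791 m/s

791


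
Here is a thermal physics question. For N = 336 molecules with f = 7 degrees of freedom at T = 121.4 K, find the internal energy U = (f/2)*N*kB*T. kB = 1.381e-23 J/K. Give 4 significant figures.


Step 1: f/2 = 7/2 = 3.5
Step 2: N*kB*T = 336*1.381e-23*121.4 = 5.633e-19
Step 3: U = 3.5 * 5.633e-19 = 1.972e-18 J

1.972e-18


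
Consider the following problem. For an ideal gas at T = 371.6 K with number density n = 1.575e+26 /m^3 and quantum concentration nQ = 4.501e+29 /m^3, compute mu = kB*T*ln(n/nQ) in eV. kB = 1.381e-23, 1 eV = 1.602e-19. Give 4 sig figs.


Step 1: n/nQ = 1.575e+26/4.501e+29 = 0.0003499
Step 2: ln(n/nQ) = -7.958
Step 3: mu = kB*T*ln(n/nQ) = 5.132e-21*-7.958 = -4.084e-20 J
Step 4: Convert to eV: -4.084e-20/1.602e-19 = -0.2549 eV

-0.2549


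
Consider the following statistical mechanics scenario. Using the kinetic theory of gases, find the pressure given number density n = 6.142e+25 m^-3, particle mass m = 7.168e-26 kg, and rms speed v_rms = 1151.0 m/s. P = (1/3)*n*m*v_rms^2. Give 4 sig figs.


Step 1: v_rms^2 = 1151.0^2 = 1.325e+06
Step 2: n*m = 6.142e+25*7.168e-26 = 4.403
Step 3: P = (1/3)*4.403*1.325e+06 = 1.944e+06 Pa

1.944e+06


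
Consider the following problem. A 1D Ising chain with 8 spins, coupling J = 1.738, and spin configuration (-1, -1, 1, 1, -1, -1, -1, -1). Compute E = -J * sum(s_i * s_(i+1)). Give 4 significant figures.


Step 1: Nearest-neighbor products: 1, -1, 1, -1, 1, 1, 1
Step 2: Sum of products = 3
Step 3: E = -1.738 * 3 = -5.214

-5.214


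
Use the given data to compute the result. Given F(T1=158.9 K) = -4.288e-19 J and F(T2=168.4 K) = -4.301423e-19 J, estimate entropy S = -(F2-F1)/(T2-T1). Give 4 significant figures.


Step 1: dF = F2 - F1 = -4.301423e-19 - (-4.288e-19) = -1.3423e-21 J
Step 2: dT = T2 - T1 = 168.4 - 158.9 = 9.5 K
Step 3: S = -dF/dT = -(-1.3423e-21)/9.5 = 1.413e-22 J/K

1.413e-22


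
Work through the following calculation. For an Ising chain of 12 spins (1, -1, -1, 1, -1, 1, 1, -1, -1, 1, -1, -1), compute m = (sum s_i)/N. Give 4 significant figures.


Step 1: Count up spins (+1): 5, down spins (-1): 7
Step 2: Total magnetization M = 5 - 7 = -2
Step 3: m = M/N = -2/12 = -0.1667

-0.1667


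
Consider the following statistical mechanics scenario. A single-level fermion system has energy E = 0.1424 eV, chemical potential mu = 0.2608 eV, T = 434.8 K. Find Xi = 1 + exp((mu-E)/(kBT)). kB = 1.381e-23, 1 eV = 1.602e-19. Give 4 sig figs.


Step 1: (mu - E) = 0.2608 - 0.1424 = 0.1184 eV
Step 2: x = (mu-E)*eV/(kB*T) = 0.1184*1.602e-19/(1.381e-23*434.8) = 3.159
Step 3: exp(x) = 23.54
Step 4: Xi = 1 + 23.54 = 24.54

24.54


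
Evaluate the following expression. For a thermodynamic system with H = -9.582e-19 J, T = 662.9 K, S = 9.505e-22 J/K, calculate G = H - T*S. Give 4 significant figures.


Step 1: T*S = 662.9 * 9.505e-22 = 6.301e-19 J
Step 2: G = H - T*S = -9.582e-19 - 6.301e-19
Step 3: G = -1.588e-18 J

-1.588e-18


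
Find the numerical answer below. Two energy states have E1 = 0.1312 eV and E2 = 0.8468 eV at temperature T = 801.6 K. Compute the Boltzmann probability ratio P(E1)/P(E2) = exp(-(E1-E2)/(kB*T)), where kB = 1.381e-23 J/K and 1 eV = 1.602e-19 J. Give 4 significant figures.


Step 1: Compute energy difference dE = E1 - E2 = 0.1312 - 0.8468 = -0.7156 eV
Step 2: Convert to Joules: dE_J = -0.7156 * 1.602e-19 = -1.146e-19 J
Step 3: Compute exponent = -dE_J / (kB * T) = -(-1.146e-19) / (1.381e-23 * 801.6) = 10.36
Step 4: P(E1)/P(E2) = exp(10.36) = 3.144e+04

3.144e+04


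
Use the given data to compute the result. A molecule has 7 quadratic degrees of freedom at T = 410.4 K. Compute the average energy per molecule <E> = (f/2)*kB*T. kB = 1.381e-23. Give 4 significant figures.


Step 1: f/2 = 7/2 = 3.5
Step 2: kB*T = 1.381e-23 * 410.4 = 5.668e-21
Step 3: <E> = 3.5 * 5.668e-21 = 1.984e-20 J

1.984e-20


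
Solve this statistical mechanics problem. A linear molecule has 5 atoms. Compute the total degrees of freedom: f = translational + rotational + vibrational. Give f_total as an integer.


Step 1: Translational DOF = 3
Step 2: Rotational DOF (linear) = 2
Step 3: Vibrational DOF = 3*5 - 5 = 10
Step 4: Total = 3 + 2 + 10 = 15

15


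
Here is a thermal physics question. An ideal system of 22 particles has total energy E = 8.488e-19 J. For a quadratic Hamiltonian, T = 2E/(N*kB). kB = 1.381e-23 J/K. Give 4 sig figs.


Step 1: Numerator = 2*E = 2*8.488e-19 = 1.698e-18 J
Step 2: Denominator = N*kB = 22*1.381e-23 = 3.038e-22
Step 3: T = 1.698e-18 / 3.038e-22 = 5588 K

5588


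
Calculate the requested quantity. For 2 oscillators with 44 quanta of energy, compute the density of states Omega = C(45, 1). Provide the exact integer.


Step 1: Use binomial coefficient C(45, 1)
Step 2: Numerator = 45! / 44!
Step 3: Denominator = 1!
Step 4: Omega = 45

45


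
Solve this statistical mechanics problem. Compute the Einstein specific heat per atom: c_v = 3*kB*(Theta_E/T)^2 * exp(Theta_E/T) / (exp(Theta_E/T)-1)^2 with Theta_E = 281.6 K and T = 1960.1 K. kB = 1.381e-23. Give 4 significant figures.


Step 1: x = Theta_E/T = 281.6/1960.1 = 0.1437
Step 2: x^2 = 0.02064
Step 3: exp(x) = 1.154
Step 4: c_v = 3*1.381e-23*0.02064*1.154/(1.154-1)^2 = 4.136e-23

4.136e-23


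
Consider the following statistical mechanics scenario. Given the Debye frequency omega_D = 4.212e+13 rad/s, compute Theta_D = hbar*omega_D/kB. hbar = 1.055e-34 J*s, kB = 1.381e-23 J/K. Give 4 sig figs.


Step 1: hbar*omega_D = 1.055e-34 * 4.212e+13 = 4.444e-21 J
Step 2: Theta_D = 4.444e-21 / 1.381e-23
Step 3: Theta_D = 321.8 K

321.8


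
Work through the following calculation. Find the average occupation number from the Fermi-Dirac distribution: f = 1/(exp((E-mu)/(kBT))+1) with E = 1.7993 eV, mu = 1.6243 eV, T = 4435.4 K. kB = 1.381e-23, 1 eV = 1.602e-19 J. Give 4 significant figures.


Step 1: (E - mu) = 1.7993 - 1.6243 = 0.175 eV
Step 2: Convert: (E-mu)*eV = 2.803e-20 J
Step 3: x = (E-mu)*eV/(kB*T) = 0.4577
Step 4: f = 1/(exp(0.4577)+1) = 0.3875

0.3875


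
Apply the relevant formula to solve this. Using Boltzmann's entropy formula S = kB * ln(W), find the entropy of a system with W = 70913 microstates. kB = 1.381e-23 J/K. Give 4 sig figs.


Step 1: ln(W) = ln(70913) = 11.17
Step 2: S = kB * ln(W) = 1.381e-23 * 11.17
Step 3: S = 1.542e-22 J/K

1.542e-22


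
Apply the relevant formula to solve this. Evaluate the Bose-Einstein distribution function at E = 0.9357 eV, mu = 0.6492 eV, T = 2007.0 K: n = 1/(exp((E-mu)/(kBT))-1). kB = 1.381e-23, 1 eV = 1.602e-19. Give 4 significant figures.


Step 1: (E - mu) = 0.2865 eV
Step 2: x = (E-mu)*eV/(kB*T) = 0.2865*1.602e-19/(1.381e-23*2007.0) = 1.656
Step 3: exp(x) = 5.238
Step 4: n = 1/(exp(x)-1) = 0.236

0.236


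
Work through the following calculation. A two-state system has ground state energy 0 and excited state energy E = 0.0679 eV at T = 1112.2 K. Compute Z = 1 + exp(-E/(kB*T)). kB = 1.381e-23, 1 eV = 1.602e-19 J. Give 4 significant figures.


Step 1: Compute beta*E = E*eV/(kB*T) = 0.0679*1.602e-19/(1.381e-23*1112.2) = 0.7082
Step 2: exp(-beta*E) = exp(-0.7082) = 0.4925
Step 3: Z = 1 + 0.4925 = 1.493

1.493


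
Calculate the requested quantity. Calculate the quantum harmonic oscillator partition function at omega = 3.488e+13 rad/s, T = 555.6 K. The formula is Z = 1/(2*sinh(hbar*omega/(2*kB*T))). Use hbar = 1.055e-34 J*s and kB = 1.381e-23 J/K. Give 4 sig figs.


Step 1: Compute x = hbar*omega/(kB*T) = 1.055e-34*3.488e+13/(1.381e-23*555.6) = 0.4796
Step 2: x/2 = 0.2398
Step 3: sinh(x/2) = 0.2421
Step 4: Z = 1/(2*0.2421) = 2.065

2.065


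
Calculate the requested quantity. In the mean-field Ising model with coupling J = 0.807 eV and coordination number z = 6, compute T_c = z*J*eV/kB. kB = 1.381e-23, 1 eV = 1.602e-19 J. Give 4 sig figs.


Step 1: z*J = 6*0.807 = 4.842 eV
Step 2: Convert to Joules: 4.842*1.602e-19 = 7.757e-19 J
Step 3: T_c = 7.757e-19 / 1.381e-23 = 5.617e+04 K

5.617e+04


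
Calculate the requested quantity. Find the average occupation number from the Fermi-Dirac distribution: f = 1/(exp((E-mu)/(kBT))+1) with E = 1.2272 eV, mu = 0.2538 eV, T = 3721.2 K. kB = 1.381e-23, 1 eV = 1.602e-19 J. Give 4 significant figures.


Step 1: (E - mu) = 1.2272 - 0.2538 = 0.9734 eV
Step 2: Convert: (E-mu)*eV = 1.559e-19 J
Step 3: x = (E-mu)*eV/(kB*T) = 3.034
Step 4: f = 1/(exp(3.034)+1) = 0.04589

0.04589


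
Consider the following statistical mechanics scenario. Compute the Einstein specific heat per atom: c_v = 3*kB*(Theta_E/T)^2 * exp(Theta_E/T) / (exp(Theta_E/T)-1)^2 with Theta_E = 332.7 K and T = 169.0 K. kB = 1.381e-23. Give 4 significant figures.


Step 1: x = Theta_E/T = 332.7/169.0 = 1.969
Step 2: x^2 = 3.876
Step 3: exp(x) = 7.161
Step 4: c_v = 3*1.381e-23*3.876*7.161/(7.161-1)^2 = 3.029e-23

3.029e-23


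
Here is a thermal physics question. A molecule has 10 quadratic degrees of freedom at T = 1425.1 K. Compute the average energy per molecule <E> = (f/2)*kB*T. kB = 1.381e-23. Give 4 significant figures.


Step 1: f/2 = 10/2 = 5
Step 2: kB*T = 1.381e-23 * 1425.1 = 1.968e-20
Step 3: <E> = 5 * 1.968e-20 = 9.84e-20 J

9.84e-20


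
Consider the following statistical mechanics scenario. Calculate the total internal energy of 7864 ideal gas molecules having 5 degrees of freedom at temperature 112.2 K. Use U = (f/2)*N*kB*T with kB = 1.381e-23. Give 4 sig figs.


Step 1: f/2 = 5/2 = 2.5
Step 2: N*kB*T = 7864*1.381e-23*112.2 = 1.219e-17
Step 3: U = 2.5 * 1.219e-17 = 3.046e-17 J

3.046e-17


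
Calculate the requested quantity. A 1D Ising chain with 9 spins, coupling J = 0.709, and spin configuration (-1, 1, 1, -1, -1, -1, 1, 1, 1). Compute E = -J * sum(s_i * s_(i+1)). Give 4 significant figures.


Step 1: Nearest-neighbor products: -1, 1, -1, 1, 1, -1, 1, 1
Step 2: Sum of products = 2
Step 3: E = -0.709 * 2 = -1.418

-1.418


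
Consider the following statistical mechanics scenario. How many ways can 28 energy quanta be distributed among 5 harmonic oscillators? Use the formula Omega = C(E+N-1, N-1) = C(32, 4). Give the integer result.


Step 1: Use binomial coefficient C(32, 4)
Step 2: Numerator = 32! / 28!
Step 3: Denominator = 4!
Step 4: Omega = 35960

35960


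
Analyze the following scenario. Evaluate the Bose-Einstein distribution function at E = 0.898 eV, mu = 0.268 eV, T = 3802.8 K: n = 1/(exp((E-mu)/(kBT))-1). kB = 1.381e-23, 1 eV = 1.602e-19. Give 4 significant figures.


Step 1: (E - mu) = 0.63 eV
Step 2: x = (E-mu)*eV/(kB*T) = 0.63*1.602e-19/(1.381e-23*3802.8) = 1.922
Step 3: exp(x) = 6.833
Step 4: n = 1/(exp(x)-1) = 0.1714

0.1714


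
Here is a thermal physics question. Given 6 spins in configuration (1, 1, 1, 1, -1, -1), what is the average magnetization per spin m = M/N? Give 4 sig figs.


Step 1: Count up spins (+1): 4, down spins (-1): 2
Step 2: Total magnetization M = 4 - 2 = 2
Step 3: m = M/N = 2/6 = 0.3333

0.3333


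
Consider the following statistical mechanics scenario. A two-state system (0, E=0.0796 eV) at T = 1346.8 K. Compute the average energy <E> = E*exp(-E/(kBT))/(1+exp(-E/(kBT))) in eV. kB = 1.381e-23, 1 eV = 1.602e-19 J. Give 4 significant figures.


Step 1: beta*E = 0.0796*1.602e-19/(1.381e-23*1346.8) = 0.6856
Step 2: exp(-beta*E) = 0.5038
Step 3: <E> = 0.0796*0.5038/(1+0.5038) = 0.02667 eV

0.02667


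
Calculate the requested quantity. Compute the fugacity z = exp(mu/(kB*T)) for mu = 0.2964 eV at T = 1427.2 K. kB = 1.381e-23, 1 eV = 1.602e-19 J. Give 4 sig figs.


Step 1: Convert mu to Joules: 0.2964*1.602e-19 = 4.748e-20 J
Step 2: kB*T = 1.381e-23*1427.2 = 1.971e-20 J
Step 3: mu/(kB*T) = 2.409
Step 4: z = exp(2.409) = 11.12

11.12


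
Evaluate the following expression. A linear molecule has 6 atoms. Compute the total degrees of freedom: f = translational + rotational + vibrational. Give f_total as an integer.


Step 1: Translational DOF = 3
Step 2: Rotational DOF (linear) = 2
Step 3: Vibrational DOF = 3*6 - 5 = 13
Step 4: Total = 3 + 2 + 13 = 18

18


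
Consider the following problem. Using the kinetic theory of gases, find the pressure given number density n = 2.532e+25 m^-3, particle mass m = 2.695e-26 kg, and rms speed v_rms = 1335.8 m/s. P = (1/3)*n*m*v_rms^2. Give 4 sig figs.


Step 1: v_rms^2 = 1335.8^2 = 1.784e+06
Step 2: n*m = 2.532e+25*2.695e-26 = 0.6824
Step 3: P = (1/3)*0.6824*1.784e+06 = 4.059e+05 Pa

4.059e+05


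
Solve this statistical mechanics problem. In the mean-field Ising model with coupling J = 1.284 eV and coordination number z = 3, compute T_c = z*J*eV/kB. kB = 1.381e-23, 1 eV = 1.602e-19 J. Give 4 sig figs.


Step 1: z*J = 3*1.284 = 3.852 eV
Step 2: Convert to Joules: 3.852*1.602e-19 = 6.171e-19 J
Step 3: T_c = 6.171e-19 / 1.381e-23 = 4.468e+04 K

4.468e+04


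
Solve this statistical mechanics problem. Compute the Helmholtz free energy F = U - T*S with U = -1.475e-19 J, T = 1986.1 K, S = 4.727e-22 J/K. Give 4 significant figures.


Step 1: T*S = 1986.1 * 4.727e-22 = 9.388e-19 J
Step 2: F = U - T*S = -1.475e-19 - 9.388e-19
Step 3: F = -1.086e-18 J

-1.086e-18


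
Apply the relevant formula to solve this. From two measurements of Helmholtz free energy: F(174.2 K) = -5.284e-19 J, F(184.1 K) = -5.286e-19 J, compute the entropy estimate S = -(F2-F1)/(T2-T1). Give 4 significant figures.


Step 1: dF = F2 - F1 = -5.286e-19 - (-5.284e-19) = -2e-22 J
Step 2: dT = T2 - T1 = 184.1 - 174.2 = 9.9 K
Step 3: S = -dF/dT = -(-2e-22)/9.9 = 2.02e-23 J/K

2.02e-23


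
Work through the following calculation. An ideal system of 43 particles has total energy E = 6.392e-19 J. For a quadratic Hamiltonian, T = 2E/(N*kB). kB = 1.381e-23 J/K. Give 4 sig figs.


Step 1: Numerator = 2*E = 2*6.392e-19 = 1.278e-18 J
Step 2: Denominator = N*kB = 43*1.381e-23 = 5.938e-22
Step 3: T = 1.278e-18 / 5.938e-22 = 2153 K

2153


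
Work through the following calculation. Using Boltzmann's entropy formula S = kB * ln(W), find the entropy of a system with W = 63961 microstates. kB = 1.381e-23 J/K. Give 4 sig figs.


Step 1: ln(W) = ln(63961) = 11.07
Step 2: S = kB * ln(W) = 1.381e-23 * 11.07
Step 3: S = 1.528e-22 J/K

1.528e-22


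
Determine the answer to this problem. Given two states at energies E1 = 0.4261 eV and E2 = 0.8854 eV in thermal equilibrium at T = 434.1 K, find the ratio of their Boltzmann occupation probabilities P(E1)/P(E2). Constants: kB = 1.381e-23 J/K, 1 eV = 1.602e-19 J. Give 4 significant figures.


Step 1: Compute energy difference dE = E1 - E2 = 0.4261 - 0.8854 = -0.4593 eV
Step 2: Convert to Joules: dE_J = -0.4593 * 1.602e-19 = -7.358e-20 J
Step 3: Compute exponent = -dE_J / (kB * T) = -(-7.358e-20) / (1.381e-23 * 434.1) = 12.27
Step 4: P(E1)/P(E2) = exp(12.27) = 2.14e+05

2.14e+05


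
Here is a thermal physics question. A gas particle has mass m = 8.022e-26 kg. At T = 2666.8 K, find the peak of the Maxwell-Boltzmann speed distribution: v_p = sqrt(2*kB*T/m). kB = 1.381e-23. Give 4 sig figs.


Step 1: Numerator = 2*kB*T = 2*1.381e-23*2666.8 = 7.366e-20
Step 2: Ratio = 7.366e-20 / 8.022e-26 = 9.182e+05
Step 3: v_p = sqrt(9.182e+05) = 958.2 m/s

958.2


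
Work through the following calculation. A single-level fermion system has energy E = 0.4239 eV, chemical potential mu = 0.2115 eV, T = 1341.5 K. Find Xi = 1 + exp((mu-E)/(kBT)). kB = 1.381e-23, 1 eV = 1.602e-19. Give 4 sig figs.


Step 1: (mu - E) = 0.2115 - 0.4239 = -0.2124 eV
Step 2: x = (mu-E)*eV/(kB*T) = -0.2124*1.602e-19/(1.381e-23*1341.5) = -1.837
Step 3: exp(x) = 0.1593
Step 4: Xi = 1 + 0.1593 = 1.159

1.159


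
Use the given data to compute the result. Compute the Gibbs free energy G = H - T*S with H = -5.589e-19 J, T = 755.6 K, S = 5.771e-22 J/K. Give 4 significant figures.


Step 1: T*S = 755.6 * 5.771e-22 = 4.361e-19 J
Step 2: G = H - T*S = -5.589e-19 - 4.361e-19
Step 3: G = -9.95e-19 J

-9.95e-19


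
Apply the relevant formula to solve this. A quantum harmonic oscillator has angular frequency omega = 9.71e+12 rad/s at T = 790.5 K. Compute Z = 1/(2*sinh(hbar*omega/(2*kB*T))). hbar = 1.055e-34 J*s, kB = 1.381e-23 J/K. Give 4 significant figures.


Step 1: Compute x = hbar*omega/(kB*T) = 1.055e-34*9.71e+12/(1.381e-23*790.5) = 0.09384
Step 2: x/2 = 0.04692
Step 3: sinh(x/2) = 0.04694
Step 4: Z = 1/(2*0.04694) = 10.65

10.65


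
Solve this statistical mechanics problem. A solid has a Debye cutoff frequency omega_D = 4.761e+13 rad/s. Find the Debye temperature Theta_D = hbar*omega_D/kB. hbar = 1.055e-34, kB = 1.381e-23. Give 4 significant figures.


Step 1: hbar*omega_D = 1.055e-34 * 4.761e+13 = 5.023e-21 J
Step 2: Theta_D = 5.023e-21 / 1.381e-23
Step 3: Theta_D = 363.7 K

363.7


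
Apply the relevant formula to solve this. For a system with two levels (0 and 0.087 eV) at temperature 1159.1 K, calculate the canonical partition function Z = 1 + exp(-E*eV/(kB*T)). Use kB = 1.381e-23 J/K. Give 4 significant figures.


Step 1: Compute beta*E = E*eV/(kB*T) = 0.087*1.602e-19/(1.381e-23*1159.1) = 0.8707
Step 2: exp(-beta*E) = exp(-0.8707) = 0.4187
Step 3: Z = 1 + 0.4187 = 1.419

1.419


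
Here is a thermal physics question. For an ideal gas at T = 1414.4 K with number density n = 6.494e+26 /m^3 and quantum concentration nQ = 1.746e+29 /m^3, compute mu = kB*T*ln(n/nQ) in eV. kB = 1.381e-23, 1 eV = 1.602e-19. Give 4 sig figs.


Step 1: n/nQ = 6.494e+26/1.746e+29 = 0.003719
Step 2: ln(n/nQ) = -5.594
Step 3: mu = kB*T*ln(n/nQ) = 1.953e-20*-5.594 = -1.093e-19 J
Step 4: Convert to eV: -1.093e-19/1.602e-19 = -0.6821 eV

-0.6821


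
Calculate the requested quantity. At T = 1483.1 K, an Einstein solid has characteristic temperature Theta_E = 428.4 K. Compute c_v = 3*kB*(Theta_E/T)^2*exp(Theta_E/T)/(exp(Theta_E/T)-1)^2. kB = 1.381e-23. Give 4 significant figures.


Step 1: x = Theta_E/T = 428.4/1483.1 = 0.2889
Step 2: x^2 = 0.08344
Step 3: exp(x) = 1.335
Step 4: c_v = 3*1.381e-23*0.08344*1.335/(1.335-1)^2 = 4.114e-23

4.114e-23


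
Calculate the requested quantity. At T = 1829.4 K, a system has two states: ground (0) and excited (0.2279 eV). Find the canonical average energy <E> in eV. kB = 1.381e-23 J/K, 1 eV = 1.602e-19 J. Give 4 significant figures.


Step 1: beta*E = 0.2279*1.602e-19/(1.381e-23*1829.4) = 1.445
Step 2: exp(-beta*E) = 0.2357
Step 3: <E> = 0.2279*0.2357/(1+0.2357) = 0.04347 eV

0.04347


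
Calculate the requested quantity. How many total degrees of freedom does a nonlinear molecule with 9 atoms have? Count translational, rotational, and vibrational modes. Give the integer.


Step 1: Translational DOF = 3
Step 2: Rotational DOF (nonlinear) = 3
Step 3: Vibrational DOF = 3*9 - 6 = 21
Step 4: Total = 3 + 3 + 21 = 27

27


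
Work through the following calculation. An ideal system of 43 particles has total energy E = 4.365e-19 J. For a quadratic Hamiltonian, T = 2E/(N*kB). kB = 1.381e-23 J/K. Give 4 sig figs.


Step 1: Numerator = 2*E = 2*4.365e-19 = 8.73e-19 J
Step 2: Denominator = N*kB = 43*1.381e-23 = 5.938e-22
Step 3: T = 8.73e-19 / 5.938e-22 = 1470 K

1470


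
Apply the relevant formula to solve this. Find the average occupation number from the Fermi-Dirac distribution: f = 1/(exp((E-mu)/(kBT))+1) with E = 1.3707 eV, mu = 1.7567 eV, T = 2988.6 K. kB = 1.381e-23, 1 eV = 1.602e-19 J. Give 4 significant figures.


Step 1: (E - mu) = 1.3707 - 1.7567 = -0.386 eV
Step 2: Convert: (E-mu)*eV = -6.184e-20 J
Step 3: x = (E-mu)*eV/(kB*T) = -1.498
Step 4: f = 1/(exp(-1.498)+1) = 0.8173

0.8173


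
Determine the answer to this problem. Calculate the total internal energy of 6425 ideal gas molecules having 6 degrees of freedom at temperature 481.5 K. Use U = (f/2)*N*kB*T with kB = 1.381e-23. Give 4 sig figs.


Step 1: f/2 = 6/2 = 3.0
Step 2: N*kB*T = 6425*1.381e-23*481.5 = 4.272e-17
Step 3: U = 3.0 * 4.272e-17 = 1.282e-16 J

1.282e-16


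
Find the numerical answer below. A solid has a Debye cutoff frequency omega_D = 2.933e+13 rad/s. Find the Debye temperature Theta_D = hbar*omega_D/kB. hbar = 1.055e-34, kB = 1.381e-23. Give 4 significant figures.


Step 1: hbar*omega_D = 1.055e-34 * 2.933e+13 = 3.094e-21 J
Step 2: Theta_D = 3.094e-21 / 1.381e-23
Step 3: Theta_D = 224.1 K

224.1


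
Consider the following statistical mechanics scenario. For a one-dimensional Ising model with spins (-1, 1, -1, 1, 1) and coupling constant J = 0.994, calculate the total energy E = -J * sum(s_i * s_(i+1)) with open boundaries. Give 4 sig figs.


Step 1: Nearest-neighbor products: -1, -1, -1, 1
Step 2: Sum of products = -2
Step 3: E = -0.994 * -2 = 1.988

1.988


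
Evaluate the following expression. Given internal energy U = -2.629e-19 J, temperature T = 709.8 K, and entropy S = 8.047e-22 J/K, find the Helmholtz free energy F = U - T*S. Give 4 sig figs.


Step 1: T*S = 709.8 * 8.047e-22 = 5.712e-19 J
Step 2: F = U - T*S = -2.629e-19 - 5.712e-19
Step 3: F = -8.341e-19 J

-8.341e-19


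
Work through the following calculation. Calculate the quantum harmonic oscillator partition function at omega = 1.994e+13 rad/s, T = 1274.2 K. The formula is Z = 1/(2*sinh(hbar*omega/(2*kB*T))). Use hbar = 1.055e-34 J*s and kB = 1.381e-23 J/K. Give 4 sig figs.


Step 1: Compute x = hbar*omega/(kB*T) = 1.055e-34*1.994e+13/(1.381e-23*1274.2) = 0.1195
Step 2: x/2 = 0.05977
Step 3: sinh(x/2) = 0.05981
Step 4: Z = 1/(2*0.05981) = 8.36

8.36


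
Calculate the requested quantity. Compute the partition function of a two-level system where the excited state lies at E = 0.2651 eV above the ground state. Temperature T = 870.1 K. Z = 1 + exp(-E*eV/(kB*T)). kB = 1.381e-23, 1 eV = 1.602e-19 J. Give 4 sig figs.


Step 1: Compute beta*E = E*eV/(kB*T) = 0.2651*1.602e-19/(1.381e-23*870.1) = 3.534
Step 2: exp(-beta*E) = exp(-3.534) = 0.02918
Step 3: Z = 1 + 0.02918 = 1.029

1.029


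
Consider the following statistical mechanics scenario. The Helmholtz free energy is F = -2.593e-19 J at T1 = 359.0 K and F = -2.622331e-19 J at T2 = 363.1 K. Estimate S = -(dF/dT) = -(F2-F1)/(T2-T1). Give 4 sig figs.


Step 1: dF = F2 - F1 = -2.622331e-19 - (-2.593e-19) = -2.9331e-21 J
Step 2: dT = T2 - T1 = 363.1 - 359.0 = 4.1 K
Step 3: S = -dF/dT = -(-2.9331e-21)/4.1 = 7.154e-22 J/K

7.154e-22


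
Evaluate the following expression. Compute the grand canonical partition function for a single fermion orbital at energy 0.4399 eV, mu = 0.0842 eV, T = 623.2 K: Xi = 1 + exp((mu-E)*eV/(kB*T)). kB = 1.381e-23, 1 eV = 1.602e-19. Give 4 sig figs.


Step 1: (mu - E) = 0.0842 - 0.4399 = -0.3557 eV
Step 2: x = (mu-E)*eV/(kB*T) = -0.3557*1.602e-19/(1.381e-23*623.2) = -6.621
Step 3: exp(x) = 0.001332
Step 4: Xi = 1 + 0.001332 = 1.001

1.001


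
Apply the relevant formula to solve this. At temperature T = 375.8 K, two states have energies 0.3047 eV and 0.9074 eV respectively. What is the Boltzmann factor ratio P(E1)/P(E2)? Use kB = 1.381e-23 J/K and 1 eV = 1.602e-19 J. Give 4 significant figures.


Step 1: Compute energy difference dE = E1 - E2 = 0.3047 - 0.9074 = -0.6027 eV
Step 2: Convert to Joules: dE_J = -0.6027 * 1.602e-19 = -9.655e-20 J
Step 3: Compute exponent = -dE_J / (kB * T) = -(-9.655e-20) / (1.381e-23 * 375.8) = 18.6
Step 4: P(E1)/P(E2) = exp(18.6) = 1.202e+08

1.202e+08


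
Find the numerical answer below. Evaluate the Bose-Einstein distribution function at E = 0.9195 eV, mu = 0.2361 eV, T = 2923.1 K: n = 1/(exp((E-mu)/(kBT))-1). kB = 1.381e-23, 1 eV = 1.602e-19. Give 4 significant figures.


Step 1: (E - mu) = 0.6834 eV
Step 2: x = (E-mu)*eV/(kB*T) = 0.6834*1.602e-19/(1.381e-23*2923.1) = 2.712
Step 3: exp(x) = 15.06
Step 4: n = 1/(exp(x)-1) = 0.07112

0.07112


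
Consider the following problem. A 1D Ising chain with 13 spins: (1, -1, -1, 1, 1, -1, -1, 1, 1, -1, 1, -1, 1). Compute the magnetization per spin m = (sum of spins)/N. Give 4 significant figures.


Step 1: Count up spins (+1): 7, down spins (-1): 6
Step 2: Total magnetization M = 7 - 6 = 1
Step 3: m = M/N = 1/13 = 0.07692

0.07692


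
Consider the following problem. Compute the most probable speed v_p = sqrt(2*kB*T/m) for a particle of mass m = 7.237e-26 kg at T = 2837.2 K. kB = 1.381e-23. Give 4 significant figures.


Step 1: Numerator = 2*kB*T = 2*1.381e-23*2837.2 = 7.836e-20
Step 2: Ratio = 7.836e-20 / 7.237e-26 = 1.083e+06
Step 3: v_p = sqrt(1.083e+06) = 1041 m/s

1041


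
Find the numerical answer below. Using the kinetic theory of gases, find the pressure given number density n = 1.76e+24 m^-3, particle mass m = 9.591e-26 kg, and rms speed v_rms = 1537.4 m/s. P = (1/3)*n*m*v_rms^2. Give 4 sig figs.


Step 1: v_rms^2 = 1537.4^2 = 2.364e+06
Step 2: n*m = 1.76e+24*9.591e-26 = 0.1688
Step 3: P = (1/3)*0.1688*2.364e+06 = 1.33e+05 Pa

1.33e+05


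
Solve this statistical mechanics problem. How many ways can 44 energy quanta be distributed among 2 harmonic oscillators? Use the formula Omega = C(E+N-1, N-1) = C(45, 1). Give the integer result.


Step 1: Use binomial coefficient C(45, 1)
Step 2: Numerator = 45! / 44!
Step 3: Denominator = 1!
Step 4: Omega = 45

45


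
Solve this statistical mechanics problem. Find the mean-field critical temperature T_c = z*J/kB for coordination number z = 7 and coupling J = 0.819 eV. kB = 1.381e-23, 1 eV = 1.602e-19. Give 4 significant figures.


Step 1: z*J = 7*0.819 = 5.733 eV
Step 2: Convert to Joules: 5.733*1.602e-19 = 9.184e-19 J
Step 3: T_c = 9.184e-19 / 1.381e-23 = 6.65e+04 K

6.65e+04


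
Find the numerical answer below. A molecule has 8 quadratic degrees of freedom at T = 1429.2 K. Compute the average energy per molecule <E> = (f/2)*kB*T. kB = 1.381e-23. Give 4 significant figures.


Step 1: f/2 = 8/2 = 4
Step 2: kB*T = 1.381e-23 * 1429.2 = 1.974e-20
Step 3: <E> = 4 * 1.974e-20 = 7.895e-20 J

7.895e-20


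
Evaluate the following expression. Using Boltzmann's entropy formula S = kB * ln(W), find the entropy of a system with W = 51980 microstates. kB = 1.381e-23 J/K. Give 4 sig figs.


Step 1: ln(W) = ln(51980) = 10.86
Step 2: S = kB * ln(W) = 1.381e-23 * 10.86
Step 3: S = 1.5e-22 J/K

1.5e-22


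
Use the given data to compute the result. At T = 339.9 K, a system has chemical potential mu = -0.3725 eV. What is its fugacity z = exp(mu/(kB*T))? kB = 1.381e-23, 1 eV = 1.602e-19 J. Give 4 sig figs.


Step 1: Convert mu to Joules: -0.3725*1.602e-19 = -5.967e-20 J
Step 2: kB*T = 1.381e-23*339.9 = 4.694e-21 J
Step 3: mu/(kB*T) = -12.71
Step 4: z = exp(-12.71) = 3.012e-06

3.012e-06


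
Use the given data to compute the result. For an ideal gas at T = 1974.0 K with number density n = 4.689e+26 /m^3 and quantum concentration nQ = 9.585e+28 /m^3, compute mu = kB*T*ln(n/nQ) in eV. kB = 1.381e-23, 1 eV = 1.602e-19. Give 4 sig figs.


Step 1: n/nQ = 4.689e+26/9.585e+28 = 0.004892
Step 2: ln(n/nQ) = -5.32
Step 3: mu = kB*T*ln(n/nQ) = 2.726e-20*-5.32 = -1.45e-19 J
Step 4: Convert to eV: -1.45e-19/1.602e-19 = -0.9053 eV

-0.9053


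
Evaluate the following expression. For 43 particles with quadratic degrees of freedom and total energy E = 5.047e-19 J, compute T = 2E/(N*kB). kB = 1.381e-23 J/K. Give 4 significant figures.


Step 1: Numerator = 2*E = 2*5.047e-19 = 1.009e-18 J
Step 2: Denominator = N*kB = 43*1.381e-23 = 5.938e-22
Step 3: T = 1.009e-18 / 5.938e-22 = 1700 K

1700


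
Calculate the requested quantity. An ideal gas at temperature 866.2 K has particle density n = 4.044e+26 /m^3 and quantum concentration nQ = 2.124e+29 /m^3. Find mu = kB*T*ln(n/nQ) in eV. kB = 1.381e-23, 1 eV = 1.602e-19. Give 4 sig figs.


Step 1: n/nQ = 4.044e+26/2.124e+29 = 0.001904
Step 2: ln(n/nQ) = -6.264
Step 3: mu = kB*T*ln(n/nQ) = 1.196e-20*-6.264 = -7.493e-20 J
Step 4: Convert to eV: -7.493e-20/1.602e-19 = -0.4677 eV

-0.4677


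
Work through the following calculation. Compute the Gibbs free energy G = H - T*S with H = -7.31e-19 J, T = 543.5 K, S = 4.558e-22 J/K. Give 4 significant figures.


Step 1: T*S = 543.5 * 4.558e-22 = 2.477e-19 J
Step 2: G = H - T*S = -7.31e-19 - 2.477e-19
Step 3: G = -9.787e-19 J

-9.787e-19


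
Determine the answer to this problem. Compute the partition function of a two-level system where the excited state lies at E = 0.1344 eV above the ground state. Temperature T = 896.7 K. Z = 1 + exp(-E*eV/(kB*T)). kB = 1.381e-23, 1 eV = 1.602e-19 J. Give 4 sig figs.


Step 1: Compute beta*E = E*eV/(kB*T) = 0.1344*1.602e-19/(1.381e-23*896.7) = 1.739
Step 2: exp(-beta*E) = exp(-1.739) = 0.1758
Step 3: Z = 1 + 0.1758 = 1.176

1.176


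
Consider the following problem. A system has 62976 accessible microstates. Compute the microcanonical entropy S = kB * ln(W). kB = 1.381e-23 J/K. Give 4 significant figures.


Step 1: ln(W) = ln(62976) = 11.05
Step 2: S = kB * ln(W) = 1.381e-23 * 11.05
Step 3: S = 1.526e-22 J/K

1.526e-22


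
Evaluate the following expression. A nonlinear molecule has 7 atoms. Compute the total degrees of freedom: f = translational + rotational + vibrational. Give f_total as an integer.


Step 1: Translational DOF = 3
Step 2: Rotational DOF (nonlinear) = 3
Step 3: Vibrational DOF = 3*7 - 6 = 15
Step 4: Total = 3 + 3 + 15 = 21

21


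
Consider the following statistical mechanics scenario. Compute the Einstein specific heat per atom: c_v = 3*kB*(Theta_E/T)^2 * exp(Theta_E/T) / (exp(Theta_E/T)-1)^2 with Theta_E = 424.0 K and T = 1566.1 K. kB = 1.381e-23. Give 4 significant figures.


Step 1: x = Theta_E/T = 424.0/1566.1 = 0.2707
Step 2: x^2 = 0.0733
Step 3: exp(x) = 1.311
Step 4: c_v = 3*1.381e-23*0.0733*1.311/(1.311-1)^2 = 4.118e-23

4.118e-23


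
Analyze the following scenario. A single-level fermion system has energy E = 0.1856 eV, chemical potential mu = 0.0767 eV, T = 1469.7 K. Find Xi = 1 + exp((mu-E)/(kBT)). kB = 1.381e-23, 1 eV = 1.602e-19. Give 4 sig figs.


Step 1: (mu - E) = 0.0767 - 0.1856 = -0.1089 eV
Step 2: x = (mu-E)*eV/(kB*T) = -0.1089*1.602e-19/(1.381e-23*1469.7) = -0.8595
Step 3: exp(x) = 0.4234
Step 4: Xi = 1 + 0.4234 = 1.423

1.423


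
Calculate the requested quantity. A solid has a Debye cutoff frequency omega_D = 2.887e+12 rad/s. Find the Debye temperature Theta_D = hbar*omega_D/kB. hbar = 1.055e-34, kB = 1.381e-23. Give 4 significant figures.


Step 1: hbar*omega_D = 1.055e-34 * 2.887e+12 = 3.046e-22 J
Step 2: Theta_D = 3.046e-22 / 1.381e-23
Step 3: Theta_D = 22.05 K

22.05


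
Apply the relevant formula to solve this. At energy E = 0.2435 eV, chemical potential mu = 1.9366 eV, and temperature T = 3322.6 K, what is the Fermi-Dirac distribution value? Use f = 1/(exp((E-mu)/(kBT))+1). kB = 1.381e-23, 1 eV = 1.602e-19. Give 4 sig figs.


Step 1: (E - mu) = 0.2435 - 1.9366 = -1.693 eV
Step 2: Convert: (E-mu)*eV = -2.712e-19 J
Step 3: x = (E-mu)*eV/(kB*T) = -5.911
Step 4: f = 1/(exp(-5.911)+1) = 0.9973

0.9973


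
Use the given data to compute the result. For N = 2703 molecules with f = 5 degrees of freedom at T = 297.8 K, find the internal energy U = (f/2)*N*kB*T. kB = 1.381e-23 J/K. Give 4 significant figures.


Step 1: f/2 = 5/2 = 2.5
Step 2: N*kB*T = 2703*1.381e-23*297.8 = 1.112e-17
Step 3: U = 2.5 * 1.112e-17 = 2.779e-17 J

2.779e-17


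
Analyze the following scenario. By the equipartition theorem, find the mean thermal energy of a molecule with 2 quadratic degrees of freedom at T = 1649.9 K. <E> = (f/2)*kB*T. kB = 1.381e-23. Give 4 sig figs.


Step 1: f/2 = 2/2 = 1
Step 2: kB*T = 1.381e-23 * 1649.9 = 2.279e-20
Step 3: <E> = 1 * 2.279e-20 = 2.279e-20 J

2.279e-20


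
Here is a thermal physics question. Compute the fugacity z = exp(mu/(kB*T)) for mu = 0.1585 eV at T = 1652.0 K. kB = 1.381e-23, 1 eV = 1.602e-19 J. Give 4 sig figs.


Step 1: Convert mu to Joules: 0.1585*1.602e-19 = 2.539e-20 J
Step 2: kB*T = 1.381e-23*1652.0 = 2.281e-20 J
Step 3: mu/(kB*T) = 1.113
Step 4: z = exp(1.113) = 3.043

3.043


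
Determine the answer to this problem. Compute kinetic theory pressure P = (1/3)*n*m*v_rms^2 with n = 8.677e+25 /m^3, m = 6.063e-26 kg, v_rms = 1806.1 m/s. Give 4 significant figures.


Step 1: v_rms^2 = 1806.1^2 = 3.262e+06
Step 2: n*m = 8.677e+25*6.063e-26 = 5.261
Step 3: P = (1/3)*5.261*3.262e+06 = 5.72e+06 Pa

5.72e+06


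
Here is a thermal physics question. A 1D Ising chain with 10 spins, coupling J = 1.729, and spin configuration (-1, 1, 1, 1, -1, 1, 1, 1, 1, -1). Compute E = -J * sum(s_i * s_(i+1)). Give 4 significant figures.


Step 1: Nearest-neighbor products: -1, 1, 1, -1, -1, 1, 1, 1, -1
Step 2: Sum of products = 1
Step 3: E = -1.729 * 1 = -1.729

-1.729
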